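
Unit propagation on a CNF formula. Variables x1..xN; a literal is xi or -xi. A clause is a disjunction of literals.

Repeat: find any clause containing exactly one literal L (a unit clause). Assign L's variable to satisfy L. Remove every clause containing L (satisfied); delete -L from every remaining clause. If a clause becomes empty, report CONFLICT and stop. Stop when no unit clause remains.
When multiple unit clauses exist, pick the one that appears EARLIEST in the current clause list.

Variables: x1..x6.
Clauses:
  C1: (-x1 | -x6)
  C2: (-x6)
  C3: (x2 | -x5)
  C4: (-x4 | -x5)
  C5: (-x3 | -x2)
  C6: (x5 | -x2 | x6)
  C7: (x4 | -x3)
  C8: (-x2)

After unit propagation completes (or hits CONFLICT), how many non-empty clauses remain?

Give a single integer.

unit clause [-6] forces x6=F; simplify:
  drop 6 from [5, -2, 6] -> [5, -2]
  satisfied 2 clause(s); 6 remain; assigned so far: [6]
unit clause [-2] forces x2=F; simplify:
  drop 2 from [2, -5] -> [-5]
  satisfied 3 clause(s); 3 remain; assigned so far: [2, 6]
unit clause [-5] forces x5=F; simplify:
  satisfied 2 clause(s); 1 remain; assigned so far: [2, 5, 6]

Answer: 1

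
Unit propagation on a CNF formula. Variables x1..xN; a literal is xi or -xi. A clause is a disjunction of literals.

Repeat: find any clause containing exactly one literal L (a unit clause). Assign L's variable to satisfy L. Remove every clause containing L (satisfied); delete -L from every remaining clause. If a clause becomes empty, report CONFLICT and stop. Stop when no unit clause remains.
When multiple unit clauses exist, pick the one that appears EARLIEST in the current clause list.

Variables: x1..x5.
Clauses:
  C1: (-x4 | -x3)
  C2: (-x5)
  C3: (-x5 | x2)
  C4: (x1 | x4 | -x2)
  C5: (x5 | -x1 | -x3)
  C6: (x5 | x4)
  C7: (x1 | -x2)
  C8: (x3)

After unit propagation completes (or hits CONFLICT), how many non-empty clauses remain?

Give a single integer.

Answer: 1

Derivation:
unit clause [-5] forces x5=F; simplify:
  drop 5 from [5, -1, -3] -> [-1, -3]
  drop 5 from [5, 4] -> [4]
  satisfied 2 clause(s); 6 remain; assigned so far: [5]
unit clause [4] forces x4=T; simplify:
  drop -4 from [-4, -3] -> [-3]
  satisfied 2 clause(s); 4 remain; assigned so far: [4, 5]
unit clause [-3] forces x3=F; simplify:
  drop 3 from [3] -> [] (empty!)
  satisfied 2 clause(s); 2 remain; assigned so far: [3, 4, 5]
CONFLICT (empty clause)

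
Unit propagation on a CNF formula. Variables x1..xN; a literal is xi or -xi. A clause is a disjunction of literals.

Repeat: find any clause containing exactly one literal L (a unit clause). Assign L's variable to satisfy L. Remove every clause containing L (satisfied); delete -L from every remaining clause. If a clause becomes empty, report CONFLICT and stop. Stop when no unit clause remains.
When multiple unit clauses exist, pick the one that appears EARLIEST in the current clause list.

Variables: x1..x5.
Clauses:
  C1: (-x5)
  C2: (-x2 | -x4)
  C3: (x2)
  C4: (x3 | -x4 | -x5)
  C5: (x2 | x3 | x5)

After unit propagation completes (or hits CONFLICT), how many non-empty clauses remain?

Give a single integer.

unit clause [-5] forces x5=F; simplify:
  drop 5 from [2, 3, 5] -> [2, 3]
  satisfied 2 clause(s); 3 remain; assigned so far: [5]
unit clause [2] forces x2=T; simplify:
  drop -2 from [-2, -4] -> [-4]
  satisfied 2 clause(s); 1 remain; assigned so far: [2, 5]
unit clause [-4] forces x4=F; simplify:
  satisfied 1 clause(s); 0 remain; assigned so far: [2, 4, 5]

Answer: 0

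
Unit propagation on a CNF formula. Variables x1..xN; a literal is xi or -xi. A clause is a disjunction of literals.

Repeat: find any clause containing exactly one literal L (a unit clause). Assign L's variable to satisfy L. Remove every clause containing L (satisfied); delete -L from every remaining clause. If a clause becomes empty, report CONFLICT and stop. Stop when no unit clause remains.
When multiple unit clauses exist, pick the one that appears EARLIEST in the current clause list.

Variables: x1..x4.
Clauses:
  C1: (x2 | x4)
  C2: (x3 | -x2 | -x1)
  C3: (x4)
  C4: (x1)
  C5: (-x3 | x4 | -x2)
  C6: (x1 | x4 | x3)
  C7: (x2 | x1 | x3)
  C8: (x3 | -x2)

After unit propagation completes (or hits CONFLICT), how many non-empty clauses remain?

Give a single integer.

unit clause [4] forces x4=T; simplify:
  satisfied 4 clause(s); 4 remain; assigned so far: [4]
unit clause [1] forces x1=T; simplify:
  drop -1 from [3, -2, -1] -> [3, -2]
  satisfied 2 clause(s); 2 remain; assigned so far: [1, 4]

Answer: 2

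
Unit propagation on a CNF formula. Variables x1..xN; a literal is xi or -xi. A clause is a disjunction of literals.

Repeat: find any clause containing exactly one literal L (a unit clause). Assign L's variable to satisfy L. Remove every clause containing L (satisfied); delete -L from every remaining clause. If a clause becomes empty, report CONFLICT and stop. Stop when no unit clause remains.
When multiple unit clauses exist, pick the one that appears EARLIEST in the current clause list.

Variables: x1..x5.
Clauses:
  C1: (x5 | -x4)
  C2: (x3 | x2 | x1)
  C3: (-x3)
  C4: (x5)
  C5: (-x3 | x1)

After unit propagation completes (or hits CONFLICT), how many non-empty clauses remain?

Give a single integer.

unit clause [-3] forces x3=F; simplify:
  drop 3 from [3, 2, 1] -> [2, 1]
  satisfied 2 clause(s); 3 remain; assigned so far: [3]
unit clause [5] forces x5=T; simplify:
  satisfied 2 clause(s); 1 remain; assigned so far: [3, 5]

Answer: 1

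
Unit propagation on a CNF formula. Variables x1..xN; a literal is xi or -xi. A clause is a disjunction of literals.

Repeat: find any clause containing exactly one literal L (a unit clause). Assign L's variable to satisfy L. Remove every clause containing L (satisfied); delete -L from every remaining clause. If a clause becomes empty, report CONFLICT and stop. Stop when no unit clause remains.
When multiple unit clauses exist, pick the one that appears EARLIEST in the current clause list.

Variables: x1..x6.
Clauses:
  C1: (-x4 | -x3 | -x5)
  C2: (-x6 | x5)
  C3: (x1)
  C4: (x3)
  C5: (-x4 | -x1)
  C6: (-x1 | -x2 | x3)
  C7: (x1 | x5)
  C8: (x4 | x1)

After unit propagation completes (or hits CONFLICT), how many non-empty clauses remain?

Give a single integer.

Answer: 1

Derivation:
unit clause [1] forces x1=T; simplify:
  drop -1 from [-4, -1] -> [-4]
  drop -1 from [-1, -2, 3] -> [-2, 3]
  satisfied 3 clause(s); 5 remain; assigned so far: [1]
unit clause [3] forces x3=T; simplify:
  drop -3 from [-4, -3, -5] -> [-4, -5]
  satisfied 2 clause(s); 3 remain; assigned so far: [1, 3]
unit clause [-4] forces x4=F; simplify:
  satisfied 2 clause(s); 1 remain; assigned so far: [1, 3, 4]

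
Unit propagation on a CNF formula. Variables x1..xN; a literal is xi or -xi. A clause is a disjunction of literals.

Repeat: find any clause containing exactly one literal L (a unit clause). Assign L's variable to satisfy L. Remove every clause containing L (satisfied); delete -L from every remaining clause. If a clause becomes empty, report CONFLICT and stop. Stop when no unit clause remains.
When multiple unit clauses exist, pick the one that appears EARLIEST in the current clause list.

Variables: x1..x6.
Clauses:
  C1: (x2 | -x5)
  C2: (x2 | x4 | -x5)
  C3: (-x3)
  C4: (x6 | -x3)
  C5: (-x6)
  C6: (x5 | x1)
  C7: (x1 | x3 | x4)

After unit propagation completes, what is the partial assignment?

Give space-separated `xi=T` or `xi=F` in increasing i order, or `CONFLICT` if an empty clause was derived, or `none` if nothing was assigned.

Answer: x3=F x6=F

Derivation:
unit clause [-3] forces x3=F; simplify:
  drop 3 from [1, 3, 4] -> [1, 4]
  satisfied 2 clause(s); 5 remain; assigned so far: [3]
unit clause [-6] forces x6=F; simplify:
  satisfied 1 clause(s); 4 remain; assigned so far: [3, 6]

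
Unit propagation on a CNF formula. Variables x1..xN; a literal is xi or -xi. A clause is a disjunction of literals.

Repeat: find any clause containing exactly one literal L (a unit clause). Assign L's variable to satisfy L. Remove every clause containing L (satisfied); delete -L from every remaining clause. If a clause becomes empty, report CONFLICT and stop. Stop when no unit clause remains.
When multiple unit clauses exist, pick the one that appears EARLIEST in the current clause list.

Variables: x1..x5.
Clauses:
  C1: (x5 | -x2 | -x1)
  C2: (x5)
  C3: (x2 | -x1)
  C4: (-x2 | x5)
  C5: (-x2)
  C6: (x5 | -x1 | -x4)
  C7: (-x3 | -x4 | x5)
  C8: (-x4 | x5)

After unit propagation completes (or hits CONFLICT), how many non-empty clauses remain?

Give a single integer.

unit clause [5] forces x5=T; simplify:
  satisfied 6 clause(s); 2 remain; assigned so far: [5]
unit clause [-2] forces x2=F; simplify:
  drop 2 from [2, -1] -> [-1]
  satisfied 1 clause(s); 1 remain; assigned so far: [2, 5]
unit clause [-1] forces x1=F; simplify:
  satisfied 1 clause(s); 0 remain; assigned so far: [1, 2, 5]

Answer: 0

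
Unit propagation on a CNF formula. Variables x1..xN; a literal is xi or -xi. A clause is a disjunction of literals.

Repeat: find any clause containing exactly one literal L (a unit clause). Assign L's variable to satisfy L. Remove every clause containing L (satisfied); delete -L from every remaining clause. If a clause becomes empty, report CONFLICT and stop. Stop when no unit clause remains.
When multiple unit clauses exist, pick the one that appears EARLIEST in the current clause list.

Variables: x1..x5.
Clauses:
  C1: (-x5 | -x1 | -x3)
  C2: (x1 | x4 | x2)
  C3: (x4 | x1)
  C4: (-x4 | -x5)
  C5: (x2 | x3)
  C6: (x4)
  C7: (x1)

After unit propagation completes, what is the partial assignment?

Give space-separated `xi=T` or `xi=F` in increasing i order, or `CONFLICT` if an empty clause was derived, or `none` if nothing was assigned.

Answer: x1=T x4=T x5=F

Derivation:
unit clause [4] forces x4=T; simplify:
  drop -4 from [-4, -5] -> [-5]
  satisfied 3 clause(s); 4 remain; assigned so far: [4]
unit clause [-5] forces x5=F; simplify:
  satisfied 2 clause(s); 2 remain; assigned so far: [4, 5]
unit clause [1] forces x1=T; simplify:
  satisfied 1 clause(s); 1 remain; assigned so far: [1, 4, 5]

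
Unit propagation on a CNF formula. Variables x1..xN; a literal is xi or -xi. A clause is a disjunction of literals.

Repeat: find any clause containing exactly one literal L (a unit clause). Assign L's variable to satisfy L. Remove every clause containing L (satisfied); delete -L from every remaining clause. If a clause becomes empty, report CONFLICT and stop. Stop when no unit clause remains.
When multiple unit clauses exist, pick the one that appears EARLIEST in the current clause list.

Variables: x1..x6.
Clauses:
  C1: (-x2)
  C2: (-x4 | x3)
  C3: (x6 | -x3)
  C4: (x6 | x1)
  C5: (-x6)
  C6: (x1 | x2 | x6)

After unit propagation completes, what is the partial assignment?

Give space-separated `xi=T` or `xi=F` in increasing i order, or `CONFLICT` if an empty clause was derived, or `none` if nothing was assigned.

unit clause [-2] forces x2=F; simplify:
  drop 2 from [1, 2, 6] -> [1, 6]
  satisfied 1 clause(s); 5 remain; assigned so far: [2]
unit clause [-6] forces x6=F; simplify:
  drop 6 from [6, -3] -> [-3]
  drop 6 from [6, 1] -> [1]
  drop 6 from [1, 6] -> [1]
  satisfied 1 clause(s); 4 remain; assigned so far: [2, 6]
unit clause [-3] forces x3=F; simplify:
  drop 3 from [-4, 3] -> [-4]
  satisfied 1 clause(s); 3 remain; assigned so far: [2, 3, 6]
unit clause [-4] forces x4=F; simplify:
  satisfied 1 clause(s); 2 remain; assigned so far: [2, 3, 4, 6]
unit clause [1] forces x1=T; simplify:
  satisfied 2 clause(s); 0 remain; assigned so far: [1, 2, 3, 4, 6]

Answer: x1=T x2=F x3=F x4=F x6=F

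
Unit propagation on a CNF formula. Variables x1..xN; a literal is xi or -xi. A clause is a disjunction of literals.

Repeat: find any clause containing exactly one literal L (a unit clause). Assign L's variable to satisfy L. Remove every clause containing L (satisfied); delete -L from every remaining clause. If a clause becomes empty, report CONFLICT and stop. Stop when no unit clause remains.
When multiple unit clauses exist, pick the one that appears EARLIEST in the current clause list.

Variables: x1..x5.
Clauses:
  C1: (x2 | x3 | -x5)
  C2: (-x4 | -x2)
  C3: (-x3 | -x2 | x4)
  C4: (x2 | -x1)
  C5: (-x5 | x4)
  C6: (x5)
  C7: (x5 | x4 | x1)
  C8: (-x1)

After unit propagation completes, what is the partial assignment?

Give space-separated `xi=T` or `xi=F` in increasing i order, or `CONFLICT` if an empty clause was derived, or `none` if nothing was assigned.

unit clause [5] forces x5=T; simplify:
  drop -5 from [2, 3, -5] -> [2, 3]
  drop -5 from [-5, 4] -> [4]
  satisfied 2 clause(s); 6 remain; assigned so far: [5]
unit clause [4] forces x4=T; simplify:
  drop -4 from [-4, -2] -> [-2]
  satisfied 2 clause(s); 4 remain; assigned so far: [4, 5]
unit clause [-2] forces x2=F; simplify:
  drop 2 from [2, 3] -> [3]
  drop 2 from [2, -1] -> [-1]
  satisfied 1 clause(s); 3 remain; assigned so far: [2, 4, 5]
unit clause [3] forces x3=T; simplify:
  satisfied 1 clause(s); 2 remain; assigned so far: [2, 3, 4, 5]
unit clause [-1] forces x1=F; simplify:
  satisfied 2 clause(s); 0 remain; assigned so far: [1, 2, 3, 4, 5]

Answer: x1=F x2=F x3=T x4=T x5=T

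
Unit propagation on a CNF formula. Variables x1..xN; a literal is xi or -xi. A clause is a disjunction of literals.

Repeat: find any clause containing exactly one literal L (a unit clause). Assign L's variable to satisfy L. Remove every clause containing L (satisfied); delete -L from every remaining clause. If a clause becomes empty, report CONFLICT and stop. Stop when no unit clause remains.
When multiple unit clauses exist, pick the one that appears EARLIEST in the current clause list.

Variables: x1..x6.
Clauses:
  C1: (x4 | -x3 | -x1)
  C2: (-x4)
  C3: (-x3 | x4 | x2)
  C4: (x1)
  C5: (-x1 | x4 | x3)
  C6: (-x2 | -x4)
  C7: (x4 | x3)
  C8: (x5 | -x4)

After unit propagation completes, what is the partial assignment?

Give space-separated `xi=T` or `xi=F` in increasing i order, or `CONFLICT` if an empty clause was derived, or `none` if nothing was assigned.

unit clause [-4] forces x4=F; simplify:
  drop 4 from [4, -3, -1] -> [-3, -1]
  drop 4 from [-3, 4, 2] -> [-3, 2]
  drop 4 from [-1, 4, 3] -> [-1, 3]
  drop 4 from [4, 3] -> [3]
  satisfied 3 clause(s); 5 remain; assigned so far: [4]
unit clause [1] forces x1=T; simplify:
  drop -1 from [-3, -1] -> [-3]
  drop -1 from [-1, 3] -> [3]
  satisfied 1 clause(s); 4 remain; assigned so far: [1, 4]
unit clause [-3] forces x3=F; simplify:
  drop 3 from [3] -> [] (empty!)
  drop 3 from [3] -> [] (empty!)
  satisfied 2 clause(s); 2 remain; assigned so far: [1, 3, 4]
CONFLICT (empty clause)

Answer: CONFLICT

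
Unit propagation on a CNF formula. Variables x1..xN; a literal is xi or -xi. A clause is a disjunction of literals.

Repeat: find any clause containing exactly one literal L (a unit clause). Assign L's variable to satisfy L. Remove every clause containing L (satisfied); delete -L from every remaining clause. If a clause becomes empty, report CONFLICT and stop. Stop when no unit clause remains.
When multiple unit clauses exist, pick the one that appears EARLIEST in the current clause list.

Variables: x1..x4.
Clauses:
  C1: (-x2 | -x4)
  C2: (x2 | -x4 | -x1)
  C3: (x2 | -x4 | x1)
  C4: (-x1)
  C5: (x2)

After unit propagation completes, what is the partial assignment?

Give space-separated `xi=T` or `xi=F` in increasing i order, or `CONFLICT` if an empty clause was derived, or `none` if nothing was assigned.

unit clause [-1] forces x1=F; simplify:
  drop 1 from [2, -4, 1] -> [2, -4]
  satisfied 2 clause(s); 3 remain; assigned so far: [1]
unit clause [2] forces x2=T; simplify:
  drop -2 from [-2, -4] -> [-4]
  satisfied 2 clause(s); 1 remain; assigned so far: [1, 2]
unit clause [-4] forces x4=F; simplify:
  satisfied 1 clause(s); 0 remain; assigned so far: [1, 2, 4]

Answer: x1=F x2=T x4=F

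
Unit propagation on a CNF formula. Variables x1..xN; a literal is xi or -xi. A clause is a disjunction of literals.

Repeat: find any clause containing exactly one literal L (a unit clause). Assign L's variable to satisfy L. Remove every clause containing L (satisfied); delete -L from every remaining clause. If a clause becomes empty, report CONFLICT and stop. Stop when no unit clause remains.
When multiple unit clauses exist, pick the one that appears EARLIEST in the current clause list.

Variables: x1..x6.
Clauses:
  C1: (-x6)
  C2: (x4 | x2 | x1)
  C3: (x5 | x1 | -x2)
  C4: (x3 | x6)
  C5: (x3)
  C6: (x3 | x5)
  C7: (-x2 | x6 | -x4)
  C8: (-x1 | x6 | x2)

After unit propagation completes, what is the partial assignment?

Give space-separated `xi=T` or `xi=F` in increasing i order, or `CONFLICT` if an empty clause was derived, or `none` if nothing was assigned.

unit clause [-6] forces x6=F; simplify:
  drop 6 from [3, 6] -> [3]
  drop 6 from [-2, 6, -4] -> [-2, -4]
  drop 6 from [-1, 6, 2] -> [-1, 2]
  satisfied 1 clause(s); 7 remain; assigned so far: [6]
unit clause [3] forces x3=T; simplify:
  satisfied 3 clause(s); 4 remain; assigned so far: [3, 6]

Answer: x3=T x6=F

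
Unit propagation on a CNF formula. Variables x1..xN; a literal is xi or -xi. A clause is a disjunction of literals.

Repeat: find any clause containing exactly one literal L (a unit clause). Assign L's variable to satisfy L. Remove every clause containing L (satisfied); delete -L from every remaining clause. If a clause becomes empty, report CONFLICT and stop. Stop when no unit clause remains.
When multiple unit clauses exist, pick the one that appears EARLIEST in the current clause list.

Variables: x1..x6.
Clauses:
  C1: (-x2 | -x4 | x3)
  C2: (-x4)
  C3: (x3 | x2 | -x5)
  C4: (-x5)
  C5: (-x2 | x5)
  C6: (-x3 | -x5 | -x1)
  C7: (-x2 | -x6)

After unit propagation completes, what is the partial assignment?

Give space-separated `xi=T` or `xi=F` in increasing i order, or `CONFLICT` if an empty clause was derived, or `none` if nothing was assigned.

Answer: x2=F x4=F x5=F

Derivation:
unit clause [-4] forces x4=F; simplify:
  satisfied 2 clause(s); 5 remain; assigned so far: [4]
unit clause [-5] forces x5=F; simplify:
  drop 5 from [-2, 5] -> [-2]
  satisfied 3 clause(s); 2 remain; assigned so far: [4, 5]
unit clause [-2] forces x2=F; simplify:
  satisfied 2 clause(s); 0 remain; assigned so far: [2, 4, 5]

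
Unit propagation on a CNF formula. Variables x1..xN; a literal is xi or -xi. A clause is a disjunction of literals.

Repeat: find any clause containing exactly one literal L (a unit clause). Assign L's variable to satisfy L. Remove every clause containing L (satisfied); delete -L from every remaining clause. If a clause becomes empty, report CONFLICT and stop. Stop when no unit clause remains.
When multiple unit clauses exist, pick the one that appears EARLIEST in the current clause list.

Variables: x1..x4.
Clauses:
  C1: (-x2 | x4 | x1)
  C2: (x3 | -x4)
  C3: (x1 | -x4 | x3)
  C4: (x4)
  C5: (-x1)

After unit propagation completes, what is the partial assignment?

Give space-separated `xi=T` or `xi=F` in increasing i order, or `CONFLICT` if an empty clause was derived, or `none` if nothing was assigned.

Answer: x1=F x3=T x4=T

Derivation:
unit clause [4] forces x4=T; simplify:
  drop -4 from [3, -4] -> [3]
  drop -4 from [1, -4, 3] -> [1, 3]
  satisfied 2 clause(s); 3 remain; assigned so far: [4]
unit clause [3] forces x3=T; simplify:
  satisfied 2 clause(s); 1 remain; assigned so far: [3, 4]
unit clause [-1] forces x1=F; simplify:
  satisfied 1 clause(s); 0 remain; assigned so far: [1, 3, 4]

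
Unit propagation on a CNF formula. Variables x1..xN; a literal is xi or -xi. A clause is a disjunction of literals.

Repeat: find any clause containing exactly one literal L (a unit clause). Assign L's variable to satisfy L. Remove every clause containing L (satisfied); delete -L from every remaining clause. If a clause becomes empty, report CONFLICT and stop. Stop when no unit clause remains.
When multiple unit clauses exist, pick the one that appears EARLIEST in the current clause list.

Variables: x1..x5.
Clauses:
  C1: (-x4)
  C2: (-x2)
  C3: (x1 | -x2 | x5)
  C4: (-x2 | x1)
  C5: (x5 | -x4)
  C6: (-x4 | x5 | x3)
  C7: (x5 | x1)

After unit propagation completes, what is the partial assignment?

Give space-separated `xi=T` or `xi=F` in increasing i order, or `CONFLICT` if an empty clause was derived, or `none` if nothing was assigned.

unit clause [-4] forces x4=F; simplify:
  satisfied 3 clause(s); 4 remain; assigned so far: [4]
unit clause [-2] forces x2=F; simplify:
  satisfied 3 clause(s); 1 remain; assigned so far: [2, 4]

Answer: x2=F x4=F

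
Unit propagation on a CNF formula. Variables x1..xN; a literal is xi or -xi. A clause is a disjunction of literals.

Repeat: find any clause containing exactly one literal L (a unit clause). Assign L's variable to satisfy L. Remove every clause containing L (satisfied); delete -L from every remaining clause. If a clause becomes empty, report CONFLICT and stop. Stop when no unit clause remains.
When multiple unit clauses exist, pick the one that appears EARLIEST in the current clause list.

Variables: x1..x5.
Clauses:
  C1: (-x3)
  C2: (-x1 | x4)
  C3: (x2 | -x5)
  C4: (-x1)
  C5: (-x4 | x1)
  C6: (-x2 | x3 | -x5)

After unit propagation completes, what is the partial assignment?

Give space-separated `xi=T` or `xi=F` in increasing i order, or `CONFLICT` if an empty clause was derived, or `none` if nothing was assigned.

Answer: x1=F x3=F x4=F

Derivation:
unit clause [-3] forces x3=F; simplify:
  drop 3 from [-2, 3, -5] -> [-2, -5]
  satisfied 1 clause(s); 5 remain; assigned so far: [3]
unit clause [-1] forces x1=F; simplify:
  drop 1 from [-4, 1] -> [-4]
  satisfied 2 clause(s); 3 remain; assigned so far: [1, 3]
unit clause [-4] forces x4=F; simplify:
  satisfied 1 clause(s); 2 remain; assigned so far: [1, 3, 4]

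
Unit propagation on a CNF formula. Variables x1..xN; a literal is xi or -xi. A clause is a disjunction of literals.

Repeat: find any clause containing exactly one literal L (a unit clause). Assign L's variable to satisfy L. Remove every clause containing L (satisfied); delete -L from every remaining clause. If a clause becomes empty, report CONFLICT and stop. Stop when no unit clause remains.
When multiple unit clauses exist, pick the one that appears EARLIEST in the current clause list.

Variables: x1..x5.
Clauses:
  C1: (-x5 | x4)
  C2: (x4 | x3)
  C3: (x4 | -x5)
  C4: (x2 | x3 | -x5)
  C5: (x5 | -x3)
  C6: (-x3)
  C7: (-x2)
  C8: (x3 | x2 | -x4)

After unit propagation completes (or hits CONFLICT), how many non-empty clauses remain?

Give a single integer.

Answer: 1

Derivation:
unit clause [-3] forces x3=F; simplify:
  drop 3 from [4, 3] -> [4]
  drop 3 from [2, 3, -5] -> [2, -5]
  drop 3 from [3, 2, -4] -> [2, -4]
  satisfied 2 clause(s); 6 remain; assigned so far: [3]
unit clause [4] forces x4=T; simplify:
  drop -4 from [2, -4] -> [2]
  satisfied 3 clause(s); 3 remain; assigned so far: [3, 4]
unit clause [-2] forces x2=F; simplify:
  drop 2 from [2, -5] -> [-5]
  drop 2 from [2] -> [] (empty!)
  satisfied 1 clause(s); 2 remain; assigned so far: [2, 3, 4]
CONFLICT (empty clause)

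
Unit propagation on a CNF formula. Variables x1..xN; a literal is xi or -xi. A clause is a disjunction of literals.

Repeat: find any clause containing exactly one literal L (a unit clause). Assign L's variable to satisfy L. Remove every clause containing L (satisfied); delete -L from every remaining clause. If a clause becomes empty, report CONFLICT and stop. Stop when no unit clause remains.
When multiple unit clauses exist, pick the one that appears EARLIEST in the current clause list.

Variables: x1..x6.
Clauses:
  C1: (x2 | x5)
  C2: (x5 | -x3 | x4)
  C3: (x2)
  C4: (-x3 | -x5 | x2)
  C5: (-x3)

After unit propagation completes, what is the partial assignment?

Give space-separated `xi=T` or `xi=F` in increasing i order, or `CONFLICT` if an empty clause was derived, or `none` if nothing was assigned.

unit clause [2] forces x2=T; simplify:
  satisfied 3 clause(s); 2 remain; assigned so far: [2]
unit clause [-3] forces x3=F; simplify:
  satisfied 2 clause(s); 0 remain; assigned so far: [2, 3]

Answer: x2=T x3=F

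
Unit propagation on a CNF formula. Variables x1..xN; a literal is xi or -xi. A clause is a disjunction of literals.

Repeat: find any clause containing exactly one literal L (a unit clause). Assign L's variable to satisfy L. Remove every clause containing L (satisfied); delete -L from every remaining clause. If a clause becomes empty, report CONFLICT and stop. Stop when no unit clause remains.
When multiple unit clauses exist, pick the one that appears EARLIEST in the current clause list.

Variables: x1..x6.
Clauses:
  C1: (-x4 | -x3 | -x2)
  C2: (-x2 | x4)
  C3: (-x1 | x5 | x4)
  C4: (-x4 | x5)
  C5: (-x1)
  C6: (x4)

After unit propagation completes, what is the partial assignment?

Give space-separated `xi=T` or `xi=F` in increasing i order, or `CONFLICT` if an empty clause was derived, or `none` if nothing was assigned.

unit clause [-1] forces x1=F; simplify:
  satisfied 2 clause(s); 4 remain; assigned so far: [1]
unit clause [4] forces x4=T; simplify:
  drop -4 from [-4, -3, -2] -> [-3, -2]
  drop -4 from [-4, 5] -> [5]
  satisfied 2 clause(s); 2 remain; assigned so far: [1, 4]
unit clause [5] forces x5=T; simplify:
  satisfied 1 clause(s); 1 remain; assigned so far: [1, 4, 5]

Answer: x1=F x4=T x5=T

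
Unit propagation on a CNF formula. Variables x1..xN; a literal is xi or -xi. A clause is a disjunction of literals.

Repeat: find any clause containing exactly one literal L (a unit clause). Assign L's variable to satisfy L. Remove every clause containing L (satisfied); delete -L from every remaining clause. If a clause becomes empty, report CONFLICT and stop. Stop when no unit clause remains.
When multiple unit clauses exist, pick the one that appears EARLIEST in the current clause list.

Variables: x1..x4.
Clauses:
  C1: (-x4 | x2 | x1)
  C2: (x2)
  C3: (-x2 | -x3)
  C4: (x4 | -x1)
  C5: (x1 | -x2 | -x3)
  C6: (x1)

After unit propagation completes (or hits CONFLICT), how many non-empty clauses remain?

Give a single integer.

unit clause [2] forces x2=T; simplify:
  drop -2 from [-2, -3] -> [-3]
  drop -2 from [1, -2, -3] -> [1, -3]
  satisfied 2 clause(s); 4 remain; assigned so far: [2]
unit clause [-3] forces x3=F; simplify:
  satisfied 2 clause(s); 2 remain; assigned so far: [2, 3]
unit clause [1] forces x1=T; simplify:
  drop -1 from [4, -1] -> [4]
  satisfied 1 clause(s); 1 remain; assigned so far: [1, 2, 3]
unit clause [4] forces x4=T; simplify:
  satisfied 1 clause(s); 0 remain; assigned so far: [1, 2, 3, 4]

Answer: 0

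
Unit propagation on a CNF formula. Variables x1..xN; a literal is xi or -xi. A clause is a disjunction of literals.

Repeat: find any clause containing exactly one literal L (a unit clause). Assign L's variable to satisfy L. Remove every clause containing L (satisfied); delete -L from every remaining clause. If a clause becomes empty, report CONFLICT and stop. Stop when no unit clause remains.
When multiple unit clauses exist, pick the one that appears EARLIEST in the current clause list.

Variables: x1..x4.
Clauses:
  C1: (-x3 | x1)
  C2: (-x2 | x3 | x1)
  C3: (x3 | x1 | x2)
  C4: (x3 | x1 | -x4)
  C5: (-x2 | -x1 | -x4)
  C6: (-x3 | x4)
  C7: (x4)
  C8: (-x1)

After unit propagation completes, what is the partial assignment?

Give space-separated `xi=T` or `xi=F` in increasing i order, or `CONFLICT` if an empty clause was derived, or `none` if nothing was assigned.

unit clause [4] forces x4=T; simplify:
  drop -4 from [3, 1, -4] -> [3, 1]
  drop -4 from [-2, -1, -4] -> [-2, -1]
  satisfied 2 clause(s); 6 remain; assigned so far: [4]
unit clause [-1] forces x1=F; simplify:
  drop 1 from [-3, 1] -> [-3]
  drop 1 from [-2, 3, 1] -> [-2, 3]
  drop 1 from [3, 1, 2] -> [3, 2]
  drop 1 from [3, 1] -> [3]
  satisfied 2 clause(s); 4 remain; assigned so far: [1, 4]
unit clause [-3] forces x3=F; simplify:
  drop 3 from [-2, 3] -> [-2]
  drop 3 from [3, 2] -> [2]
  drop 3 from [3] -> [] (empty!)
  satisfied 1 clause(s); 3 remain; assigned so far: [1, 3, 4]
CONFLICT (empty clause)

Answer: CONFLICT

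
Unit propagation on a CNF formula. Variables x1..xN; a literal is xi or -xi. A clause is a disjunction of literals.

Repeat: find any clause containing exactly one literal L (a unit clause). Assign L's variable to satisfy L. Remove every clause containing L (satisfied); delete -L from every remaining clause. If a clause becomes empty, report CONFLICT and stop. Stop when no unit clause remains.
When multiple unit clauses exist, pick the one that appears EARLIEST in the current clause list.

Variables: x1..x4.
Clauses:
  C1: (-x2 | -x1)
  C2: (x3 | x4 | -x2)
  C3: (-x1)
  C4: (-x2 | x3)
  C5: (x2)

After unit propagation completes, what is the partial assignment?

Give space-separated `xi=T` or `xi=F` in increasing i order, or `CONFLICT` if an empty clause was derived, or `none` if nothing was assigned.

Answer: x1=F x2=T x3=T

Derivation:
unit clause [-1] forces x1=F; simplify:
  satisfied 2 clause(s); 3 remain; assigned so far: [1]
unit clause [2] forces x2=T; simplify:
  drop -2 from [3, 4, -2] -> [3, 4]
  drop -2 from [-2, 3] -> [3]
  satisfied 1 clause(s); 2 remain; assigned so far: [1, 2]
unit clause [3] forces x3=T; simplify:
  satisfied 2 clause(s); 0 remain; assigned so far: [1, 2, 3]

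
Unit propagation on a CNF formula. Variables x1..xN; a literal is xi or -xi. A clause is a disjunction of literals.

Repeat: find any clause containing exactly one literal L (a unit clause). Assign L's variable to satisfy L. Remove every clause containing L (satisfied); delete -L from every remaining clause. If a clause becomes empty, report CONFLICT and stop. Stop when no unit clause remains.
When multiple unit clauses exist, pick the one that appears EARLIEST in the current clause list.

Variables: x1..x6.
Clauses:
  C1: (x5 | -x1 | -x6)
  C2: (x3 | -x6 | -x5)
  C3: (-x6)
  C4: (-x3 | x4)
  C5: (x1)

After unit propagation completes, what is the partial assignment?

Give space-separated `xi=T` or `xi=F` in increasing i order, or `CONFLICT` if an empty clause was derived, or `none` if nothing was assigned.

unit clause [-6] forces x6=F; simplify:
  satisfied 3 clause(s); 2 remain; assigned so far: [6]
unit clause [1] forces x1=T; simplify:
  satisfied 1 clause(s); 1 remain; assigned so far: [1, 6]

Answer: x1=T x6=F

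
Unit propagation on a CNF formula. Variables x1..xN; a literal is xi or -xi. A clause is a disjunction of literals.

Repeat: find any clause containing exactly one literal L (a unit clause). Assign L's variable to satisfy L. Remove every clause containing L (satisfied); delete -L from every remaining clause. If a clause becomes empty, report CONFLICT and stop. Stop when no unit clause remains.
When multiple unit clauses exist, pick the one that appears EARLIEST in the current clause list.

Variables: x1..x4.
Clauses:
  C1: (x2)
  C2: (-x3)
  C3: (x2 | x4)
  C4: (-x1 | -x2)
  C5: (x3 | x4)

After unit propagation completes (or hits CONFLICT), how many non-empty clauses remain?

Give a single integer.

Answer: 0

Derivation:
unit clause [2] forces x2=T; simplify:
  drop -2 from [-1, -2] -> [-1]
  satisfied 2 clause(s); 3 remain; assigned so far: [2]
unit clause [-3] forces x3=F; simplify:
  drop 3 from [3, 4] -> [4]
  satisfied 1 clause(s); 2 remain; assigned so far: [2, 3]
unit clause [-1] forces x1=F; simplify:
  satisfied 1 clause(s); 1 remain; assigned so far: [1, 2, 3]
unit clause [4] forces x4=T; simplify:
  satisfied 1 clause(s); 0 remain; assigned so far: [1, 2, 3, 4]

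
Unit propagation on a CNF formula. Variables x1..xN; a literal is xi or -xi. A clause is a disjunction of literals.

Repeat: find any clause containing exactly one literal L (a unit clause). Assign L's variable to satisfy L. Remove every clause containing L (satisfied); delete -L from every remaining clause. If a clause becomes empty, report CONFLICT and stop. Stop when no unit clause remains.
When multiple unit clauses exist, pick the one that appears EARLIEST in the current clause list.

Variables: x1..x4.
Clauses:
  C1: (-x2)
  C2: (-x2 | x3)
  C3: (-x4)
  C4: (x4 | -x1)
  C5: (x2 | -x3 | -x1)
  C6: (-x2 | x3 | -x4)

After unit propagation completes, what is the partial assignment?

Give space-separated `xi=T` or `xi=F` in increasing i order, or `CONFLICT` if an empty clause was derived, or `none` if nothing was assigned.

unit clause [-2] forces x2=F; simplify:
  drop 2 from [2, -3, -1] -> [-3, -1]
  satisfied 3 clause(s); 3 remain; assigned so far: [2]
unit clause [-4] forces x4=F; simplify:
  drop 4 from [4, -1] -> [-1]
  satisfied 1 clause(s); 2 remain; assigned so far: [2, 4]
unit clause [-1] forces x1=F; simplify:
  satisfied 2 clause(s); 0 remain; assigned so far: [1, 2, 4]

Answer: x1=F x2=F x4=F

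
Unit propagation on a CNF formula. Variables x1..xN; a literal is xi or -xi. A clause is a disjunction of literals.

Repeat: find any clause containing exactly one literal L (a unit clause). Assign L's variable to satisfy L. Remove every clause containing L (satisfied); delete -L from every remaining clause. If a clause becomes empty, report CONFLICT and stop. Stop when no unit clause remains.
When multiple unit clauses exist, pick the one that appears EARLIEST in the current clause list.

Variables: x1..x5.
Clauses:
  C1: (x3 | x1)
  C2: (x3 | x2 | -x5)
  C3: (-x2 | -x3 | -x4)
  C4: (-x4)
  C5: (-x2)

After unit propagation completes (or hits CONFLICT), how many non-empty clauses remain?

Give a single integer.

unit clause [-4] forces x4=F; simplify:
  satisfied 2 clause(s); 3 remain; assigned so far: [4]
unit clause [-2] forces x2=F; simplify:
  drop 2 from [3, 2, -5] -> [3, -5]
  satisfied 1 clause(s); 2 remain; assigned so far: [2, 4]

Answer: 2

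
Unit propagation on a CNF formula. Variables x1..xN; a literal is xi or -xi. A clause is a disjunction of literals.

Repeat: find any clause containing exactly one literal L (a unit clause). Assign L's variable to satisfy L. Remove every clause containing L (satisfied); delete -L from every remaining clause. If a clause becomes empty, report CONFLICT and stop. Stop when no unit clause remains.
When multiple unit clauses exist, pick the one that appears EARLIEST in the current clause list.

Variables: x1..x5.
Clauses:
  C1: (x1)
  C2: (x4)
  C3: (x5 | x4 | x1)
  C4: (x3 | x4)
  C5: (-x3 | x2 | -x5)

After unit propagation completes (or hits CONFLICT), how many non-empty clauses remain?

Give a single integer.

unit clause [1] forces x1=T; simplify:
  satisfied 2 clause(s); 3 remain; assigned so far: [1]
unit clause [4] forces x4=T; simplify:
  satisfied 2 clause(s); 1 remain; assigned so far: [1, 4]

Answer: 1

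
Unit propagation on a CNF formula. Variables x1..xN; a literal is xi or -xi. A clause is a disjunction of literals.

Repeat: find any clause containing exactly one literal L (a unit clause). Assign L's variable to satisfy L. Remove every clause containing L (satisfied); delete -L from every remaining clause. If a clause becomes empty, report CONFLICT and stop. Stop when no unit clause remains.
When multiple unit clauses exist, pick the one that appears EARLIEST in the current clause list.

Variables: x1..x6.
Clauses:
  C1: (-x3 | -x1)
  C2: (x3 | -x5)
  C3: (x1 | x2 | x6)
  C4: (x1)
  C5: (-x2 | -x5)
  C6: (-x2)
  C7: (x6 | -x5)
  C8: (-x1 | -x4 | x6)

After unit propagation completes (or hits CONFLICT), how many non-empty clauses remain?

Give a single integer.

Answer: 1

Derivation:
unit clause [1] forces x1=T; simplify:
  drop -1 from [-3, -1] -> [-3]
  drop -1 from [-1, -4, 6] -> [-4, 6]
  satisfied 2 clause(s); 6 remain; assigned so far: [1]
unit clause [-3] forces x3=F; simplify:
  drop 3 from [3, -5] -> [-5]
  satisfied 1 clause(s); 5 remain; assigned so far: [1, 3]
unit clause [-5] forces x5=F; simplify:
  satisfied 3 clause(s); 2 remain; assigned so far: [1, 3, 5]
unit clause [-2] forces x2=F; simplify:
  satisfied 1 clause(s); 1 remain; assigned so far: [1, 2, 3, 5]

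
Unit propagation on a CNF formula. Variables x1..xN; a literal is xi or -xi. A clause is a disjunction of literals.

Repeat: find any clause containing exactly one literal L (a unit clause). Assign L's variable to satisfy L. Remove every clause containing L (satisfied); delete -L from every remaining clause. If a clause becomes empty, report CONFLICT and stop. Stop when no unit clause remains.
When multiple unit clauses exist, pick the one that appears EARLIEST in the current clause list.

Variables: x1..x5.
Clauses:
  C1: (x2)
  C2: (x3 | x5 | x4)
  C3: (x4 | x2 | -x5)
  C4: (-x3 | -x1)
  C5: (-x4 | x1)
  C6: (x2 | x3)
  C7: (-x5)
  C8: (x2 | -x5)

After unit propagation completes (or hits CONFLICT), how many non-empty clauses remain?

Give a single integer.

Answer: 3

Derivation:
unit clause [2] forces x2=T; simplify:
  satisfied 4 clause(s); 4 remain; assigned so far: [2]
unit clause [-5] forces x5=F; simplify:
  drop 5 from [3, 5, 4] -> [3, 4]
  satisfied 1 clause(s); 3 remain; assigned so far: [2, 5]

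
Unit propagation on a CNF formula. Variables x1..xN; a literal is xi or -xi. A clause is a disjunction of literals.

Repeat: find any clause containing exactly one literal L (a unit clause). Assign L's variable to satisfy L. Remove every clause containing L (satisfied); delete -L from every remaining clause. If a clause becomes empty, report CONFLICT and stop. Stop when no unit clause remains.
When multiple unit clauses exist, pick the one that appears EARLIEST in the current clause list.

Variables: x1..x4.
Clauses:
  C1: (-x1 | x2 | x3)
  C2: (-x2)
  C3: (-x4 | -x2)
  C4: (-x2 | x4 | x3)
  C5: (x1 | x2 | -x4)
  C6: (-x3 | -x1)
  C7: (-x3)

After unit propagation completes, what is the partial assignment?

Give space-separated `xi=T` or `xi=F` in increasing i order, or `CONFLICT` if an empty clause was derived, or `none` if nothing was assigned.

Answer: x1=F x2=F x3=F x4=F

Derivation:
unit clause [-2] forces x2=F; simplify:
  drop 2 from [-1, 2, 3] -> [-1, 3]
  drop 2 from [1, 2, -4] -> [1, -4]
  satisfied 3 clause(s); 4 remain; assigned so far: [2]
unit clause [-3] forces x3=F; simplify:
  drop 3 from [-1, 3] -> [-1]
  satisfied 2 clause(s); 2 remain; assigned so far: [2, 3]
unit clause [-1] forces x1=F; simplify:
  drop 1 from [1, -4] -> [-4]
  satisfied 1 clause(s); 1 remain; assigned so far: [1, 2, 3]
unit clause [-4] forces x4=F; simplify:
  satisfied 1 clause(s); 0 remain; assigned so far: [1, 2, 3, 4]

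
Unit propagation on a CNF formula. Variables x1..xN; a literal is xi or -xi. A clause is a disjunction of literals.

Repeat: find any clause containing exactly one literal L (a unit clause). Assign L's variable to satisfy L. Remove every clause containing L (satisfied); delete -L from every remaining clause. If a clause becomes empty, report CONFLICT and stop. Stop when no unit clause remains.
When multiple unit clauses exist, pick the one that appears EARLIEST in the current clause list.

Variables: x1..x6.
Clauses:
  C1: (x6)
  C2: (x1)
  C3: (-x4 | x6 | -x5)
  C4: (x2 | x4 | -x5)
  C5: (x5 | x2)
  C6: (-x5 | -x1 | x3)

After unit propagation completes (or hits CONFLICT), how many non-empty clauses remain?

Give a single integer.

unit clause [6] forces x6=T; simplify:
  satisfied 2 clause(s); 4 remain; assigned so far: [6]
unit clause [1] forces x1=T; simplify:
  drop -1 from [-5, -1, 3] -> [-5, 3]
  satisfied 1 clause(s); 3 remain; assigned so far: [1, 6]

Answer: 3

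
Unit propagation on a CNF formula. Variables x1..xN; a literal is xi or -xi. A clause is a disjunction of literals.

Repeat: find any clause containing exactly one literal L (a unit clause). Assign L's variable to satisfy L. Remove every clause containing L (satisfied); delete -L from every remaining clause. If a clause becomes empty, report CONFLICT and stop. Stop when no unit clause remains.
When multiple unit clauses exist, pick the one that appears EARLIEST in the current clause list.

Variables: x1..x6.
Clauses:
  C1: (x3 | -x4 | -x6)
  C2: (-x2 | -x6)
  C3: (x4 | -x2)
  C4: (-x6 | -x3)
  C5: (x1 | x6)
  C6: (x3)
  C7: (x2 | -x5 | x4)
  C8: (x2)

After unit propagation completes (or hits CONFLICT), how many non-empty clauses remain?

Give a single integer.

unit clause [3] forces x3=T; simplify:
  drop -3 from [-6, -3] -> [-6]
  satisfied 2 clause(s); 6 remain; assigned so far: [3]
unit clause [-6] forces x6=F; simplify:
  drop 6 from [1, 6] -> [1]
  satisfied 2 clause(s); 4 remain; assigned so far: [3, 6]
unit clause [1] forces x1=T; simplify:
  satisfied 1 clause(s); 3 remain; assigned so far: [1, 3, 6]
unit clause [2] forces x2=T; simplify:
  drop -2 from [4, -2] -> [4]
  satisfied 2 clause(s); 1 remain; assigned so far: [1, 2, 3, 6]
unit clause [4] forces x4=T; simplify:
  satisfied 1 clause(s); 0 remain; assigned so far: [1, 2, 3, 4, 6]

Answer: 0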